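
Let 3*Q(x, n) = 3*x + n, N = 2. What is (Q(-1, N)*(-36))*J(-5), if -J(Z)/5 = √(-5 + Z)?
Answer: -60*I*√10 ≈ -189.74*I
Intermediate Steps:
Q(x, n) = x + n/3 (Q(x, n) = (3*x + n)/3 = (n + 3*x)/3 = x + n/3)
J(Z) = -5*√(-5 + Z)
(Q(-1, N)*(-36))*J(-5) = ((-1 + (⅓)*2)*(-36))*(-5*√(-5 - 5)) = ((-1 + ⅔)*(-36))*(-5*I*√10) = (-⅓*(-36))*(-5*I*√10) = 12*(-5*I*√10) = -60*I*√10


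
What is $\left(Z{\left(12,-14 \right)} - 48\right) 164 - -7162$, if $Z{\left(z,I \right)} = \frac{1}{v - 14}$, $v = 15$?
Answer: $-546$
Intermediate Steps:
$Z{\left(z,I \right)} = 1$ ($Z{\left(z,I \right)} = \frac{1}{15 - 14} = 1^{-1} = 1$)
$\left(Z{\left(12,-14 \right)} - 48\right) 164 - -7162 = \left(1 - 48\right) 164 - -7162 = \left(-47\right) 164 + 7162 = -7708 + 7162 = -546$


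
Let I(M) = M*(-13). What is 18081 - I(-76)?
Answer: 17093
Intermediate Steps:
I(M) = -13*M
18081 - I(-76) = 18081 - (-13)*(-76) = 18081 - 1*988 = 18081 - 988 = 17093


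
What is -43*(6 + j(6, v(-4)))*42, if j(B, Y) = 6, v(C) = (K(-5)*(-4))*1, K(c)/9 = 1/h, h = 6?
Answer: -21672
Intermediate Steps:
K(c) = 3/2 (K(c) = 9/6 = 9*(1/6) = 3/2)
v(C) = -6 (v(C) = ((3/2)*(-4))*1 = -6*1 = -6)
-43*(6 + j(6, v(-4)))*42 = -43*(6 + 6)*42 = -43*12*42 = -516*42 = -21672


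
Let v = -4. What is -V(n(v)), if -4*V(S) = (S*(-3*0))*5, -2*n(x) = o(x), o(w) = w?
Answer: 0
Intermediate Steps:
n(x) = -x/2
V(S) = 0 (V(S) = -S*(-3*0)*5/4 = -S*0*5/4 = -0*5 = -1/4*0 = 0)
-V(n(v)) = -1*0 = 0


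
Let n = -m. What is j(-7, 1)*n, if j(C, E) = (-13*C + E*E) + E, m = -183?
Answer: 17019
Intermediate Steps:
j(C, E) = E + E² - 13*C (j(C, E) = (-13*C + E²) + E = (E² - 13*C) + E = E + E² - 13*C)
n = 183 (n = -1*(-183) = 183)
j(-7, 1)*n = (1 + 1² - 13*(-7))*183 = (1 + 1 + 91)*183 = 93*183 = 17019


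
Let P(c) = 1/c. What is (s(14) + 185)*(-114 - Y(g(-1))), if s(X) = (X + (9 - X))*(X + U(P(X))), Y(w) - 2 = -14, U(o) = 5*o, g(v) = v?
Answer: -224349/7 ≈ -32050.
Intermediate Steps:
Y(w) = -12 (Y(w) = 2 - 14 = -12)
s(X) = 9*X + 45/X (s(X) = (X + (9 - X))*(X + 5/X) = 9*(X + 5/X) = 9*X + 45/X)
(s(14) + 185)*(-114 - Y(g(-1))) = ((9*14 + 45/14) + 185)*(-114 - 1*(-12)) = ((126 + 45*(1/14)) + 185)*(-114 + 12) = ((126 + 45/14) + 185)*(-102) = (1809/14 + 185)*(-102) = (4399/14)*(-102) = -224349/7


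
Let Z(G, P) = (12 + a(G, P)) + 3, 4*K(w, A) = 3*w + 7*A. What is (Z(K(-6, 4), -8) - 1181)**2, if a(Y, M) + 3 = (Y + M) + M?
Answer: 5593225/4 ≈ 1.3983e+6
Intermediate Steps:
a(Y, M) = -3 + Y + 2*M (a(Y, M) = -3 + ((Y + M) + M) = -3 + ((M + Y) + M) = -3 + (Y + 2*M) = -3 + Y + 2*M)
K(w, A) = 3*w/4 + 7*A/4 (K(w, A) = (3*w + 7*A)/4 = 3*w/4 + 7*A/4)
Z(G, P) = 12 + G + 2*P (Z(G, P) = (12 + (-3 + G + 2*P)) + 3 = (9 + G + 2*P) + 3 = 12 + G + 2*P)
(Z(K(-6, 4), -8) - 1181)**2 = ((12 + ((3/4)*(-6) + (7/4)*4) + 2*(-8)) - 1181)**2 = ((12 + (-9/2 + 7) - 16) - 1181)**2 = ((12 + 5/2 - 16) - 1181)**2 = (-3/2 - 1181)**2 = (-2365/2)**2 = 5593225/4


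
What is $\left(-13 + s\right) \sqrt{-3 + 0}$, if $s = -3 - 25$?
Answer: $- 41 i \sqrt{3} \approx - 71.014 i$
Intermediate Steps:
$s = -28$ ($s = -3 - 25 = -28$)
$\left(-13 + s\right) \sqrt{-3 + 0} = \left(-13 - 28\right) \sqrt{-3 + 0} = - 41 \sqrt{-3} = - 41 i \sqrt{3}$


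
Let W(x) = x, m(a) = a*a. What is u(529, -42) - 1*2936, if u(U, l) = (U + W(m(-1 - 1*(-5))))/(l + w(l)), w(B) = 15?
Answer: -79817/27 ≈ -2956.2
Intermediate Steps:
m(a) = a²
u(U, l) = (16 + U)/(15 + l) (u(U, l) = (U + (-1 - 1*(-5))²)/(l + 15) = (U + (-1 + 5)²)/(15 + l) = (U + 4²)/(15 + l) = (U + 16)/(15 + l) = (16 + U)/(15 + l))
u(529, -42) - 1*2936 = (16 + 529)/(15 - 42) - 1*2936 = 545/(-27) - 2936 = -1/27*545 - 2936 = -545/27 - 2936 = -79817/27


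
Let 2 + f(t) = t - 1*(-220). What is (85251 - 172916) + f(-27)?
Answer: -87474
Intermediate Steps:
f(t) = 218 + t (f(t) = -2 + (t - 1*(-220)) = -2 + (t + 220) = -2 + (220 + t) = 218 + t)
(85251 - 172916) + f(-27) = (85251 - 172916) + (218 - 27) = -87665 + 191 = -87474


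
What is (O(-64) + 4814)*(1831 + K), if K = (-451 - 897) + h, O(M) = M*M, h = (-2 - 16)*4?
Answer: 3662010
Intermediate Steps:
h = -72 (h = -18*4 = -72)
O(M) = M²
K = -1420 (K = (-451 - 897) - 72 = -1348 - 72 = -1420)
(O(-64) + 4814)*(1831 + K) = ((-64)² + 4814)*(1831 - 1420) = (4096 + 4814)*411 = 8910*411 = 3662010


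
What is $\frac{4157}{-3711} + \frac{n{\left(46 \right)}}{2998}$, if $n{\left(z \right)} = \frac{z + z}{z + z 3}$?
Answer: $- \frac{24921661}{22251156} \approx -1.12$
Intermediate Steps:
$n{\left(z \right)} = \frac{1}{2}$ ($n{\left(z \right)} = \frac{2 z}{z + 3 z} = \frac{2 z}{4 z} = 2 z \frac{1}{4 z} = \frac{1}{2}$)
$\frac{4157}{-3711} + \frac{n{\left(46 \right)}}{2998} = \frac{4157}{-3711} + \frac{1}{2 \cdot 2998} = 4157 \left(- \frac{1}{3711}\right) + \frac{1}{2} \cdot \frac{1}{2998} = - \frac{4157}{3711} + \frac{1}{5996} = - \frac{24921661}{22251156}$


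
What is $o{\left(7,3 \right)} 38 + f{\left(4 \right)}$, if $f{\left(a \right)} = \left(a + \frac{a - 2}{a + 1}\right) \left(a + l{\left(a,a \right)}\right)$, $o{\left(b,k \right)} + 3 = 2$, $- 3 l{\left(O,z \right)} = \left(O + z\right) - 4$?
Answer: $- \frac{394}{15} \approx -26.267$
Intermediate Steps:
$l{\left(O,z \right)} = \frac{4}{3} - \frac{O}{3} - \frac{z}{3}$ ($l{\left(O,z \right)} = - \frac{\left(O + z\right) - 4}{3} = - \frac{-4 + O + z}{3} = \frac{4}{3} - \frac{O}{3} - \frac{z}{3}$)
$o{\left(b,k \right)} = -1$ ($o{\left(b,k \right)} = -3 + 2 = -1$)
$f{\left(a \right)} = \left(\frac{4}{3} + \frac{a}{3}\right) \left(a + \frac{-2 + a}{1 + a}\right)$ ($f{\left(a \right)} = \left(a + \frac{a - 2}{a + 1}\right) \left(a - \left(- \frac{4}{3} + \frac{2 a}{3}\right)\right) = \left(a + \frac{-2 + a}{1 + a}\right) \left(a - \left(- \frac{4}{3} + \frac{2 a}{3}\right)\right) = \left(a + \frac{-2 + a}{1 + a}\right) \left(\frac{4}{3} + \frac{a}{3}\right) = \left(\frac{4}{3} + \frac{a}{3}\right) \left(a + \frac{-2 + a}{1 + a}\right)$)
$o{\left(7,3 \right)} 38 + f{\left(4 \right)} = \left(-1\right) 38 + \frac{-8 + 4^{3} + 6 \cdot 4 + 6 \cdot 4^{2}}{3 \left(1 + 4\right)} = -38 + \frac{-8 + 64 + 24 + 6 \cdot 16}{3 \cdot 5} = -38 + \frac{1}{3} \cdot \frac{1}{5} \left(-8 + 64 + 24 + 96\right) = -38 + \frac{1}{3} \cdot \frac{1}{5} \cdot 176 = -38 + \frac{176}{15} = - \frac{394}{15}$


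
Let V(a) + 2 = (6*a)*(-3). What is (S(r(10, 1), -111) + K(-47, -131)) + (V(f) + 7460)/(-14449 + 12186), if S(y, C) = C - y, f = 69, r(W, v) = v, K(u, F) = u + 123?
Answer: -87684/2263 ≈ -38.747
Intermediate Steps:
K(u, F) = 123 + u
V(a) = -2 - 18*a (V(a) = -2 + (6*a)*(-3) = -2 - 18*a)
(S(r(10, 1), -111) + K(-47, -131)) + (V(f) + 7460)/(-14449 + 12186) = ((-111 - 1*1) + (123 - 47)) + ((-2 - 18*69) + 7460)/(-14449 + 12186) = ((-111 - 1) + 76) + ((-2 - 1242) + 7460)/(-2263) = (-112 + 76) + (-1244 + 7460)*(-1/2263) = -36 + 6216*(-1/2263) = -36 - 6216/2263 = -87684/2263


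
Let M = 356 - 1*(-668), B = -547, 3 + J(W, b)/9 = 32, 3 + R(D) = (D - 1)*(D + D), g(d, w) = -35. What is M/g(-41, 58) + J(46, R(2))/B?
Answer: -569263/19145 ≈ -29.734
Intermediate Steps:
R(D) = -3 + 2*D*(-1 + D) (R(D) = -3 + (D - 1)*(D + D) = -3 + (-1 + D)*(2*D) = -3 + 2*D*(-1 + D))
J(W, b) = 261 (J(W, b) = -27 + 9*32 = -27 + 288 = 261)
M = 1024 (M = 356 + 668 = 1024)
M/g(-41, 58) + J(46, R(2))/B = 1024/(-35) + 261/(-547) = 1024*(-1/35) + 261*(-1/547) = -1024/35 - 261/547 = -569263/19145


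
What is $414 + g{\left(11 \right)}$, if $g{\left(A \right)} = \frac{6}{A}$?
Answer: $\frac{4560}{11} \approx 414.55$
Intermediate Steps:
$414 + g{\left(11 \right)} = 414 + \frac{6}{11} = \frac{4560}{11}$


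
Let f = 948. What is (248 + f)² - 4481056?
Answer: -3050640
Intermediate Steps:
(248 + f)² - 4481056 = (248 + 948)² - 4481056 = 1196² - 4481056 = 1430416 - 4481056 = -3050640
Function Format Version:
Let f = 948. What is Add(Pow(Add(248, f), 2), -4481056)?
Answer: -3050640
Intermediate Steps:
Add(Pow(Add(248, f), 2), -4481056) = Add(Pow(Add(248, 948), 2), -4481056) = Add(Pow(1196, 2), -4481056) = Add(1430416, -4481056) = -3050640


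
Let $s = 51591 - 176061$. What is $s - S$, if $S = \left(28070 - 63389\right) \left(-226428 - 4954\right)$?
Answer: $-8172305328$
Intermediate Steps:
$s = -124470$
$S = 8172180858$ ($S = \left(-35319\right) \left(-231382\right) = 8172180858$)
$s - S = -124470 - 8172180858 = -8172305328$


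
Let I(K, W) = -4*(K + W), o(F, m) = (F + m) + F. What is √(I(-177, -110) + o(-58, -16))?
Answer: 2*√254 ≈ 31.875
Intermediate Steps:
o(F, m) = m + 2*F
I(K, W) = -4*K - 4*W
√(I(-177, -110) + o(-58, -16)) = √((-4*(-177) - 4*(-110)) + (-16 + 2*(-58))) = √((708 + 440) + (-16 - 116)) = √(1148 - 132) = √1016 = 2*√254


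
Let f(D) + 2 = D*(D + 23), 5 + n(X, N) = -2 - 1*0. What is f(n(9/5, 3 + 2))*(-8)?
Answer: 912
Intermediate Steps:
n(X, N) = -7 (n(X, N) = -5 + (-2 - 1*0) = -5 + (-2 + 0) = -5 - 2 = -7)
f(D) = -2 + D*(23 + D) (f(D) = -2 + D*(D + 23) = -2 + D*(23 + D))
f(n(9/5, 3 + 2))*(-8) = (-2 + (-7)**2 + 23*(-7))*(-8) = (-2 + 49 - 161)*(-8) = -114*(-8) = 912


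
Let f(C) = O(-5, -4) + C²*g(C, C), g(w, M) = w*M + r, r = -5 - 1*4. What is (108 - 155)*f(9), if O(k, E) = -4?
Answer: -273916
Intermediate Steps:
r = -9 (r = -5 - 4 = -9)
g(w, M) = -9 + M*w (g(w, M) = w*M - 9 = M*w - 9 = -9 + M*w)
f(C) = -4 + C²*(-9 + C²) (f(C) = -4 + C²*(-9 + C*C) = -4 + C²*(-9 + C²))
(108 - 155)*f(9) = (108 - 155)*(-4 + 9²*(-9 + 9²)) = -47*(-4 + 81*(-9 + 81)) = -47*(-4 + 81*72) = -47*(-4 + 5832) = -47*5828 = -273916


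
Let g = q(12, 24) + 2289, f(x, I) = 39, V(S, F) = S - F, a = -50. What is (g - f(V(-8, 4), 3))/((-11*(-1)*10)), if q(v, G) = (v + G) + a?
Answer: 1118/55 ≈ 20.327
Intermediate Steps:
q(v, G) = -50 + G + v (q(v, G) = (v + G) - 50 = (G + v) - 50 = -50 + G + v)
g = 2275 (g = (-50 + 24 + 12) + 2289 = -14 + 2289 = 2275)
(g - f(V(-8, 4), 3))/((-11*(-1)*10)) = (2275 - 1*39)/((-11*(-1)*10)) = (2275 - 39)/((11*10)) = 2236/110 = 2236*(1/110) = 1118/55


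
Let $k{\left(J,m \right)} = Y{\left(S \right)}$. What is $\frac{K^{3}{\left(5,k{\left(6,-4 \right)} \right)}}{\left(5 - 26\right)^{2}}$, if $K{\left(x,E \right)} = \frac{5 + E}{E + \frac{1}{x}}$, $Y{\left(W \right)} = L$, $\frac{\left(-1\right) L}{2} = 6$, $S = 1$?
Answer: $\frac{875}{1848411} \approx 0.00047338$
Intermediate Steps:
$L = -12$ ($L = \left(-2\right) 6 = -12$)
$Y{\left(W \right)} = -12$
$k{\left(J,m \right)} = -12$
$K{\left(x,E \right)} = \frac{5 + E}{E + \frac{1}{x}}$
$\frac{K^{3}{\left(5,k{\left(6,-4 \right)} \right)}}{\left(5 - 26\right)^{2}} = \frac{\left(\frac{5 \left(5 - 12\right)}{1 - 60}\right)^{3}}{\left(5 - 26\right)^{2}} = \frac{\left(5 \frac{1}{1 - 60} \left(-7\right)\right)^{3}}{\left(-21\right)^{2}} = \frac{\left(5 \frac{1}{-59} \left(-7\right)\right)^{3}}{441} = \left(5 \left(- \frac{1}{59}\right) \left(-7\right)\right)^{3} \cdot \frac{1}{441} = \left(\frac{35}{59}\right)^{3} \cdot \frac{1}{441} = \frac{42875}{205379} \cdot \frac{1}{441} = \frac{875}{1848411}$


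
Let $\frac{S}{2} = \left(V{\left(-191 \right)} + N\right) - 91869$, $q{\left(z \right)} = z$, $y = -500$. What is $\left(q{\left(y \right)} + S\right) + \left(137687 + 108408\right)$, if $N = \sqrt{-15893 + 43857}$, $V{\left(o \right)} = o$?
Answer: $61475 + 4 \sqrt{6991} \approx 61809.0$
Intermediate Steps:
$N = 2 \sqrt{6991}$ ($N = \sqrt{27964} = 2 \sqrt{6991} \approx 167.22$)
$S = -184120 + 4 \sqrt{6991}$ ($S = 2 \left(\left(-191 + 2 \sqrt{6991}\right) - 91869\right) = 2 \left(-92060 + 2 \sqrt{6991}\right) = -184120 + 4 \sqrt{6991} \approx -1.8379 \cdot 10^{5}$)
$\left(q{\left(y \right)} + S\right) + \left(137687 + 108408\right) = \left(-500 - \left(184120 - 4 \sqrt{6991}\right)\right) + \left(137687 + 108408\right) = \left(-184620 + 4 \sqrt{6991}\right) + 246095 = 61475 + 4 \sqrt{6991}$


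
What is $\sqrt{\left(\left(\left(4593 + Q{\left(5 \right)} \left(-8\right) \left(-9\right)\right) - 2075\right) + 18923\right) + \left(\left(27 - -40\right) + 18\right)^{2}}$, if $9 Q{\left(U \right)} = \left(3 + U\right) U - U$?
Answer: $\sqrt{28946} \approx 170.14$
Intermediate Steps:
$Q{\left(U \right)} = - \frac{U}{9} + \frac{U \left(3 + U\right)}{9}$ ($Q{\left(U \right)} = \frac{\left(3 + U\right) U - U}{9} = \frac{U \left(3 + U\right) - U}{9} = \frac{- U + U \left(3 + U\right)}{9} = - \frac{U}{9} + \frac{U \left(3 + U\right)}{9}$)
$\sqrt{\left(\left(\left(4593 + Q{\left(5 \right)} \left(-8\right) \left(-9\right)\right) - 2075\right) + 18923\right) + \left(\left(27 - -40\right) + 18\right)^{2}} = \sqrt{\left(\left(\left(4593 + \frac{1}{9} \cdot 5 \left(2 + 5\right) \left(-8\right) \left(-9\right)\right) - 2075\right) + 18923\right) + \left(\left(27 - -40\right) + 18\right)^{2}} = \sqrt{\left(\left(\left(4593 + \frac{1}{9} \cdot 5 \cdot 7 \left(-8\right) \left(-9\right)\right) - 2075\right) + 18923\right) + \left(\left(27 + 40\right) + 18\right)^{2}} = \sqrt{\left(\left(\left(4593 + \frac{35}{9} \left(-8\right) \left(-9\right)\right) - 2075\right) + 18923\right) + \left(67 + 18\right)^{2}} = \sqrt{\left(\left(\left(4593 - -280\right) - 2075\right) + 18923\right) + 85^{2}} = \sqrt{\left(\left(\left(4593 + 280\right) - 2075\right) + 18923\right) + 7225} = \sqrt{\left(\left(4873 - 2075\right) + 18923\right) + 7225} = \sqrt{\left(2798 + 18923\right) + 7225} = \sqrt{21721 + 7225} = \sqrt{28946}$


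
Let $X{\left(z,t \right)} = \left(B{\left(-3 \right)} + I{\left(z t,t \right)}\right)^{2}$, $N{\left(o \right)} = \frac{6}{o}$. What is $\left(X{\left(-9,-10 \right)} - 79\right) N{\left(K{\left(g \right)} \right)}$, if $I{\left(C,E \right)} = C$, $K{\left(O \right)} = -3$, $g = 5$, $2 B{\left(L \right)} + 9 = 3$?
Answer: $-14980$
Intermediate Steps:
$B{\left(L \right)} = -3$ ($B{\left(L \right)} = - \frac{9}{2} + \frac{1}{2} \cdot 3 = - \frac{9}{2} + \frac{3}{2} = -3$)
$X{\left(z,t \right)} = \left(-3 + t z\right)^{2}$ ($X{\left(z,t \right)} = \left(-3 + z t\right)^{2} = \left(-3 + t z\right)^{2}$)
$\left(X{\left(-9,-10 \right)} - 79\right) N{\left(K{\left(g \right)} \right)} = \left(\left(-3 - -90\right)^{2} - 79\right) \frac{6}{-3} = \left(\left(-3 + 90\right)^{2} - 79\right) 6 \left(- \frac{1}{3}\right) = \left(87^{2} - 79\right) \left(-2\right) = \left(7569 - 79\right) \left(-2\right) = 7490 \left(-2\right) = -14980$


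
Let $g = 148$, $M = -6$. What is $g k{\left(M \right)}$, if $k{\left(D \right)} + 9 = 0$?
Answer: $-1332$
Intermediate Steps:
$k{\left(D \right)} = -9$ ($k{\left(D \right)} = -9 + 0 = -9$)
$g k{\left(M \right)} = 148 \left(-9\right) = -1332$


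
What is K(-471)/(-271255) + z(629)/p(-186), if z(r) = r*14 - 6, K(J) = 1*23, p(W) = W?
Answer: -1193524139/25226715 ≈ -47.312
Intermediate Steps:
K(J) = 23
z(r) = -6 + 14*r (z(r) = 14*r - 6 = -6 + 14*r)
K(-471)/(-271255) + z(629)/p(-186) = 23/(-271255) + (-6 + 14*629)/(-186) = 23*(-1/271255) + (-6 + 8806)*(-1/186) = -23/271255 + 8800*(-1/186) = -23/271255 - 4400/93 = -1193524139/25226715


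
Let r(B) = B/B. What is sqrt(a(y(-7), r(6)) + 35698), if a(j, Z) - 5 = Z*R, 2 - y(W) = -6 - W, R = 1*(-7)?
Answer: 4*sqrt(2231) ≈ 188.93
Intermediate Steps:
r(B) = 1
R = -7
y(W) = 8 + W (y(W) = 2 - (-6 - W) = 2 + (6 + W) = 8 + W)
a(j, Z) = 5 - 7*Z (a(j, Z) = 5 + Z*(-7) = 5 - 7*Z)
sqrt(a(y(-7), r(6)) + 35698) = sqrt((5 - 7*1) + 35698) = sqrt((5 - 7) + 35698) = sqrt(-2 + 35698) = sqrt(35696) = 4*sqrt(2231)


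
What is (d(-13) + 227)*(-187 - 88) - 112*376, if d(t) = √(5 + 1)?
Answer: -104537 - 275*√6 ≈ -1.0521e+5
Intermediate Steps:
d(t) = √6
(d(-13) + 227)*(-187 - 88) - 112*376 = (√6 + 227)*(-187 - 88) - 112*376 = (227 + √6)*(-275) - 42112 = (-62425 - 275*√6) - 42112 = -104537 - 275*√6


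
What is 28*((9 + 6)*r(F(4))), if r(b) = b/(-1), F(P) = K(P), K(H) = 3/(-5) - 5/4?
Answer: 777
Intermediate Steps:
K(H) = -37/20 (K(H) = 3*(-⅕) - 5*¼ = -⅗ - 5/4 = -37/20)
F(P) = -37/20
r(b) = -b (r(b) = b*(-1) = -b)
28*((9 + 6)*r(F(4))) = 28*((9 + 6)*(-1*(-37/20))) = 28*(15*(37/20)) = 28*(111/4) = 777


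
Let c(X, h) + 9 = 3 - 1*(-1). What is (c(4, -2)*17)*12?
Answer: -1020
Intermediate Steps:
c(X, h) = -5 (c(X, h) = -9 + (3 - 1*(-1)) = -9 + (3 + 1) = -9 + 4 = -5)
(c(4, -2)*17)*12 = -5*17*12 = -85*12 = -1020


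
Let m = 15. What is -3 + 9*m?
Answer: 132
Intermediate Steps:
-3 + 9*m = -3 + 9*15 = -3 + 135 = 132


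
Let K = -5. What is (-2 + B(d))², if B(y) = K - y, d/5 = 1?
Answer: 144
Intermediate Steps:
d = 5 (d = 5*1 = 5)
B(y) = -5 - y
(-2 + B(d))² = (-2 + (-5 - 1*5))² = (-2 + (-5 - 5))² = (-2 - 10)² = (-12)² = 144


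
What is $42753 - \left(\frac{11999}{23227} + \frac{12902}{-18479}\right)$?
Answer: $\frac{18350167166182}{429211733} \approx 42753.0$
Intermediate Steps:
$42753 - \left(\frac{11999}{23227} + \frac{12902}{-18479}\right) = 42753 - \left(11999 \cdot \frac{1}{23227} + 12902 \left(- \frac{1}{18479}\right)\right) = 42753 - \left(\frac{11999}{23227} - \frac{12902}{18479}\right) = 42753 - - \frac{77945233}{429211733} = 42753 + \frac{77945233}{429211733} = \frac{18350167166182}{429211733}$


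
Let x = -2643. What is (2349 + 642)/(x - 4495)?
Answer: -2991/7138 ≈ -0.41902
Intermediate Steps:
(2349 + 642)/(x - 4495) = (2349 + 642)/(-2643 - 4495) = 2991/(-7138) = 2991*(-1/7138) = -2991/7138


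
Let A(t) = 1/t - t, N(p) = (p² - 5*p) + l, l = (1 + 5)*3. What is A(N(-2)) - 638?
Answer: -21439/32 ≈ -669.97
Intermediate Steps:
l = 18 (l = 6*3 = 18)
N(p) = 18 + p² - 5*p (N(p) = (p² - 5*p) + 18 = 18 + p² - 5*p)
A(N(-2)) - 638 = (1/(18 + (-2)² - 5*(-2)) - (18 + (-2)² - 5*(-2))) - 638 = (1/(18 + 4 + 10) - (18 + 4 + 10)) - 638 = (1/32 - 1*32) - 638 = (1/32 - 32) - 638 = -1023/32 - 638 = -21439/32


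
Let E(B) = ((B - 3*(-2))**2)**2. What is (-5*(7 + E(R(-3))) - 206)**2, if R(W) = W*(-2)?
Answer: 10799574241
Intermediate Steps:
R(W) = -2*W
E(B) = (6 + B)**4 (E(B) = ((B + 6)**2)**2 = ((6 + B)**2)**2 = (6 + B)**4)
(-5*(7 + E(R(-3))) - 206)**2 = (-5*(7 + (6 - 2*(-3))**4) - 206)**2 = (-5*(7 + (6 + 6)**4) - 206)**2 = (-5*(7 + 12**4) - 206)**2 = (-5*(7 + 20736) - 206)**2 = (-5*20743 - 206)**2 = (-103715 - 206)**2 = (-103921)**2 = 10799574241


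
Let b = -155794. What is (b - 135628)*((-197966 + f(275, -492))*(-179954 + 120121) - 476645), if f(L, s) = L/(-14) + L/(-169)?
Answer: -4083829956081606933/1183 ≈ -3.4521e+15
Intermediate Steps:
f(L, s) = -183*L/2366 (f(L, s) = L*(-1/14) + L*(-1/169) = -L/14 - L/169 = -183*L/2366)
(b - 135628)*((-197966 + f(275, -492))*(-179954 + 120121) - 476645) = (-155794 - 135628)*((-197966 - 183/2366*275)*(-179954 + 120121) - 476645) = -291422*((-197966 - 50325/2366)*(-59833) - 476645) = -291422*(-468437881/2366*(-59833) - 476645) = -291422*(28028043733873/2366 - 476645) = -291422*28026915991803/2366 = -4083829956081606933/1183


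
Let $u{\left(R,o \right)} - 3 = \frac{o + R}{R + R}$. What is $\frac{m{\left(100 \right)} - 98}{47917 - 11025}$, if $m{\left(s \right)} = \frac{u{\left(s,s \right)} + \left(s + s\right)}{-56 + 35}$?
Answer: $- \frac{377}{129122} \approx -0.0029197$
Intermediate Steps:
$u{\left(R,o \right)} = 3 + \frac{R + o}{2 R}$ ($u{\left(R,o \right)} = 3 + \frac{o + R}{R + R} = 3 + \frac{R + o}{2 R}$)
$m{\left(s \right)} = - \frac{4}{21} - \frac{2 s}{21}$ ($m{\left(s \right)} = \frac{\frac{s + 7 s}{2 s} + \left(s + s\right)}{-56 + 35} = \frac{\frac{8 s}{2 s} + 2 s}{-21} = \left(4 + 2 s\right) \left(- \frac{1}{21}\right) = - \frac{4}{21} - \frac{2 s}{21}$)
$\frac{m{\left(100 \right)} - 98}{47917 - 11025} = \frac{\left(- \frac{4}{21} - \frac{200}{21}\right) - 98}{47917 - 11025} = \frac{\left(- \frac{4}{21} - \frac{200}{21}\right) - 98}{36892} = \left(- \frac{68}{7} - 98\right) \frac{1}{36892} = \left(- \frac{754}{7}\right) \frac{1}{36892} = - \frac{377}{129122}$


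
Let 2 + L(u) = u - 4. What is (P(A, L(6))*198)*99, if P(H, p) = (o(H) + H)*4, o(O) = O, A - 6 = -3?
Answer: 470448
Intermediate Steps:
A = 3 (A = 6 - 3 = 3)
L(u) = -6 + u (L(u) = -2 + (u - 4) = -2 + (-4 + u) = -6 + u)
P(H, p) = 8*H (P(H, p) = (H + H)*4 = (2*H)*4 = 8*H)
(P(A, L(6))*198)*99 = ((8*3)*198)*99 = (24*198)*99 = 4752*99 = 470448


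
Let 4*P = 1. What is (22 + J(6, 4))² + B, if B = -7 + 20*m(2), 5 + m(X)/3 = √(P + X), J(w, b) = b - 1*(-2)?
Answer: 567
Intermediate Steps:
P = ¼ (P = (¼)*1 = ¼ ≈ 0.25000)
J(w, b) = 2 + b (J(w, b) = b + 2 = 2 + b)
m(X) = -15 + 3*√(¼ + X)
B = -217 (B = -7 + 20*(-15 + 3*√(1 + 4*2)/2) = -7 + 20*(-15 + 3*√(1 + 8)/2) = -7 + 20*(-15 + 3*√9/2) = -7 + 20*(-15 + (3/2)*3) = -7 + 20*(-15 + 9/2) = -7 + 20*(-21/2) = -7 - 210 = -217)
(22 + J(6, 4))² + B = (22 + (2 + 4))² - 217 = (22 + 6)² - 217 = 28² - 217 = 784 - 217 = 567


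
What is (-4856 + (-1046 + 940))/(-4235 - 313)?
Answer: 827/758 ≈ 1.0910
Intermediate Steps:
(-4856 + (-1046 + 940))/(-4235 - 313) = (-4856 - 106)/(-4548) = -4962*(-1/4548) = 827/758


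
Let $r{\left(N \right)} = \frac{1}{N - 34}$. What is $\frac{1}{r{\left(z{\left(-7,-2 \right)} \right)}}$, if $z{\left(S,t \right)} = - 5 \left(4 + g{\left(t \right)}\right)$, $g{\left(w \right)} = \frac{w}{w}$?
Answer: $-59$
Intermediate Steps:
$g{\left(w \right)} = 1$
$z{\left(S,t \right)} = -25$ ($z{\left(S,t \right)} = - 5 \left(4 + 1\right) = \left(-5\right) 5 = -25$)
$r{\left(N \right)} = \frac{1}{-34 + N}$
$\frac{1}{r{\left(z{\left(-7,-2 \right)} \right)}} = \frac{1}{\frac{1}{-34 - 25}} = \frac{1}{\frac{1}{-59}} = \frac{1}{- \frac{1}{59}} = -59$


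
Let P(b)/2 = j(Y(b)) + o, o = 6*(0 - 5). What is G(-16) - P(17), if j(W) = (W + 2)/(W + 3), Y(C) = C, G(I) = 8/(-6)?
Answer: 1703/30 ≈ 56.767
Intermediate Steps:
G(I) = -4/3 (G(I) = 8*(-⅙) = -4/3)
j(W) = (2 + W)/(3 + W)
o = -30 (o = 6*(-5) = -30)
P(b) = -60 + 2*(2 + b)/(3 + b) (P(b) = 2*((2 + b)/(3 + b) - 30) = 2*(-30 + (2 + b)/(3 + b)) = -60 + 2*(2 + b)/(3 + b))
G(-16) - P(17) = -4/3 - 2*(-88 - 29*17)/(3 + 17) = -4/3 - 2*(-88 - 493)/20 = -4/3 - 2*(-581)/20 = -4/3 - 1*(-581/10) = -4/3 + 581/10 = 1703/30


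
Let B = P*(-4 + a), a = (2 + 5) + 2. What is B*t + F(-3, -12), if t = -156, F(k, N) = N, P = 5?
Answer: -3912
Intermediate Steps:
a = 9 (a = 7 + 2 = 9)
B = 25 (B = 5*(-4 + 9) = 5*5 = 25)
B*t + F(-3, -12) = 25*(-156) - 12 = -3900 - 12 = -3912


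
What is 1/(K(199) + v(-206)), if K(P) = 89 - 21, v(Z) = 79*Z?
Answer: -1/16206 ≈ -6.1706e-5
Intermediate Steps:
K(P) = 68
1/(K(199) + v(-206)) = 1/(68 + 79*(-206)) = 1/(68 - 16274) = 1/(-16206) = -1/16206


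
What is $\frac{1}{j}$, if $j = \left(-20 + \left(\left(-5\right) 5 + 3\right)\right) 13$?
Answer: $- \frac{1}{546} \approx -0.0018315$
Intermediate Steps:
$j = -546$ ($j = \left(-20 + \left(-25 + 3\right)\right) 13 = \left(-20 - 22\right) 13 = \left(-42\right) 13 = -546$)
$\frac{1}{j} = \frac{1}{-546} = - \frac{1}{546}$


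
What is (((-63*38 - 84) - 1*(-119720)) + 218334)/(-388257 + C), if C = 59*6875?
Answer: 41947/2171 ≈ 19.322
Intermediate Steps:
C = 405625
(((-63*38 - 84) - 1*(-119720)) + 218334)/(-388257 + C) = (((-63*38 - 84) - 1*(-119720)) + 218334)/(-388257 + 405625) = (((-2394 - 84) + 119720) + 218334)/17368 = ((-2478 + 119720) + 218334)*(1/17368) = (117242 + 218334)*(1/17368) = 335576*(1/17368) = 41947/2171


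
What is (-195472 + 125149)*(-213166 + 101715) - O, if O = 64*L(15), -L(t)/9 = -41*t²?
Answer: 7832255073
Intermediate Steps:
L(t) = 369*t² (L(t) = -(-369)*t² = 369*t²)
O = 5313600 (O = 64*(369*15²) = 64*(369*225) = 64*83025 = 5313600)
(-195472 + 125149)*(-213166 + 101715) - O = (-195472 + 125149)*(-213166 + 101715) - 1*5313600 = -70323*(-111451) - 5313600 = 7837568673 - 5313600 = 7832255073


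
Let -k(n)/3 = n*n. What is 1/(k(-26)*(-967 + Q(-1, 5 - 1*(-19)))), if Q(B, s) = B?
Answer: 1/1963104 ≈ 5.0940e-7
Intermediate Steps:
k(n) = -3*n**2 (k(n) = -3*n*n = -3*n**2)
1/(k(-26)*(-967 + Q(-1, 5 - 1*(-19)))) = 1/((-3*(-26)**2)*(-967 - 1)) = 1/(-3*676*(-968)) = 1/(-2028*(-968)) = 1/1963104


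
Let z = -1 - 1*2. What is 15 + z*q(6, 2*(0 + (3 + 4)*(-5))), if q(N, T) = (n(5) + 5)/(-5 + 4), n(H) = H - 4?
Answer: 33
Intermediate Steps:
n(H) = -4 + H
q(N, T) = -6 (q(N, T) = ((-4 + 5) + 5)/(-5 + 4) = (1 + 5)/(-1) = 6*(-1) = -6)
z = -3 (z = -1 - 2 = -3)
15 + z*q(6, 2*(0 + (3 + 4)*(-5))) = 15 - 3*(-6) = 15 + 18 = 33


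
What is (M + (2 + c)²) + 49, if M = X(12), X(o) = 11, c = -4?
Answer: 64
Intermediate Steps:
M = 11
(M + (2 + c)²) + 49 = (11 + (2 - 4)²) + 49 = (11 + (-2)²) + 49 = (11 + 4) + 49 = 15 + 49 = 64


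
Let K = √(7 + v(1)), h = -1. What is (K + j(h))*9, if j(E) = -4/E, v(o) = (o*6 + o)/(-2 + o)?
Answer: 36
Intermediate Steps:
v(o) = 7*o/(-2 + o) (v(o) = (6*o + o)/(-2 + o) = (7*o)/(-2 + o) = 7*o/(-2 + o))
K = 0 (K = √(7 + 7*1/(-2 + 1)) = √(7 + 7*1/(-1)) = √(7 + 7*1*(-1)) = √(7 - 7) = √0 = 0)
(K + j(h))*9 = (0 - 4/(-1))*9 = (0 - 4*(-1))*9 = (0 + 4)*9 = 4*9 = 36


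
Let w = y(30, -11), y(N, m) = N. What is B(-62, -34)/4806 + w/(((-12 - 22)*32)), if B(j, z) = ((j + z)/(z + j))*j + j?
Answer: -69773/1307232 ≈ -0.053375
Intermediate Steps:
B(j, z) = 2*j (B(j, z) = ((j + z)/(j + z))*j + j = 1*j + j = j + j = 2*j)
w = 30
B(-62, -34)/4806 + w/(((-12 - 22)*32)) = (2*(-62))/4806 + 30/(((-12 - 22)*32)) = -124*1/4806 + 30/((-34*32)) = -62/2403 + 30/(-1088) = -62/2403 + 30*(-1/1088) = -62/2403 - 15/544 = -69773/1307232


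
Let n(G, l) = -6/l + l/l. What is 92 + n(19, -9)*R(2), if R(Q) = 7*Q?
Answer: 346/3 ≈ 115.33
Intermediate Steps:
n(G, l) = 1 - 6/l (n(G, l) = -6/l + 1 = 1 - 6/l)
92 + n(19, -9)*R(2) = 92 + ((-6 - 9)/(-9))*(7*2) = 92 - ⅑*(-15)*14 = 92 + (5/3)*14 = 92 + 70/3 = 346/3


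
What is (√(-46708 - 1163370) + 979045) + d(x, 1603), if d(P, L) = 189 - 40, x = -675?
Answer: 979194 + I*√1210078 ≈ 9.7919e+5 + 1100.0*I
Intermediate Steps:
d(P, L) = 149
(√(-46708 - 1163370) + 979045) + d(x, 1603) = (√(-46708 - 1163370) + 979045) + 149 = (√(-1210078) + 979045) + 149 = (I*√1210078 + 979045) + 149 = (979045 + I*√1210078) + 149 = 979194 + I*√1210078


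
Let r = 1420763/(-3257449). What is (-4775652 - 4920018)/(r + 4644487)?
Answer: -3158315054583/1512917811290 ≈ -2.0876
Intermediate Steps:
r = -1420763/3257449 (r = 1420763*(-1/3257449) = -1420763/3257449 ≈ -0.43616)
(-4775652 - 4920018)/(r + 4644487) = (-4775652 - 4920018)/(-1420763/3257449 + 4644487) = -9695670/15129178112900/3257449 = -9695670*3257449/15129178112900 = -3158315054583/1512917811290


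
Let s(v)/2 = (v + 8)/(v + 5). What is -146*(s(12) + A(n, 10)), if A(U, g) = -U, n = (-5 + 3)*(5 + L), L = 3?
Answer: -45552/17 ≈ -2679.5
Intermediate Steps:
n = -16 (n = (-5 + 3)*(5 + 3) = -2*8 = -16)
s(v) = 2*(8 + v)/(5 + v) (s(v) = 2*((v + 8)/(v + 5)) = 2*((8 + v)/(5 + v)) = 2*(8 + v)/(5 + v))
-146*(s(12) + A(n, 10)) = -146*(2*(8 + 12)/(5 + 12) - 1*(-16)) = -146*(2*20/17 + 16) = -146*(2*(1/17)*20 + 16) = -146*(40/17 + 16) = -146*312/17 = -45552/17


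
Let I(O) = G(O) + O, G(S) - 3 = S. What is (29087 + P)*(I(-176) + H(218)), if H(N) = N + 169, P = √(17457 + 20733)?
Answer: 1105306 + 38*√38190 ≈ 1.1127e+6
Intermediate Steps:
P = √38190 ≈ 195.42
G(S) = 3 + S
I(O) = 3 + 2*O (I(O) = (3 + O) + O = 3 + 2*O)
H(N) = 169 + N
(29087 + P)*(I(-176) + H(218)) = (29087 + √38190)*((3 + 2*(-176)) + (169 + 218)) = (29087 + √38190)*((3 - 352) + 387) = (29087 + √38190)*(-349 + 387) = (29087 + √38190)*38 = 1105306 + 38*√38190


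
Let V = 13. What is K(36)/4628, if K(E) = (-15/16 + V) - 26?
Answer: -223/74048 ≈ -0.0030116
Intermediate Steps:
K(E) = -223/16 (K(E) = (-15/16 + 13) - 26 = 193/16 - 26 = -223/16)
K(36)/4628 = -223/16/4628 = -223/16*1/4628 = -223/74048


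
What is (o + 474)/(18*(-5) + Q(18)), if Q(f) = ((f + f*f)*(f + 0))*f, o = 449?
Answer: 923/110718 ≈ 0.0083365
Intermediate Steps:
Q(f) = f**2*(f + f**2) (Q(f) = ((f + f**2)*f)*f = (f*(f + f**2))*f = f**2*(f + f**2))
(o + 474)/(18*(-5) + Q(18)) = (449 + 474)/(18*(-5) + 18**3*(1 + 18)) = 923/(-90 + 5832*19) = 923/(-90 + 110808) = 923/110718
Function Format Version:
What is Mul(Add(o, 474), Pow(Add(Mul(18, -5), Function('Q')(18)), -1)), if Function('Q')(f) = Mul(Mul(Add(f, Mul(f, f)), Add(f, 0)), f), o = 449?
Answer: Rational(923, 110718) ≈ 0.0083365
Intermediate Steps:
Function('Q')(f) = Mul(Pow(f, 2), Add(f, Pow(f, 2))) (Function('Q')(f) = Mul(Mul(Add(f, Pow(f, 2)), f), f) = Mul(Mul(f, Add(f, Pow(f, 2))), f) = Mul(Pow(f, 2), Add(f, Pow(f, 2))))
Mul(Add(o, 474), Pow(Add(Mul(18, -5), Function('Q')(18)), -1)) = Mul(Add(449, 474), Pow(Add(Mul(18, -5), Mul(Pow(18, 3), Add(1, 18))), -1)) = Mul(923, Pow(Add(-90, Mul(5832, 19)), -1)) = Mul(923, Pow(Add(-90, 110808), -1)) = Mul(923, Pow(110718, -1)) = Mul(923, Rational(1, 110718)) = Rational(923, 110718)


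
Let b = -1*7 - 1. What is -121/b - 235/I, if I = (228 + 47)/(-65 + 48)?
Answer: 13047/440 ≈ 29.652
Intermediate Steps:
I = -275/17 (I = 275/(-17) = 275*(-1/17) = -275/17 ≈ -16.176)
b = -8 (b = -7 - 1 = -8)
-121/b - 235/I = -121/(-8) - 235/(-275/17) = -121*(-⅛) - 235*(-17/275) = 121/8 + 799/55 = 13047/440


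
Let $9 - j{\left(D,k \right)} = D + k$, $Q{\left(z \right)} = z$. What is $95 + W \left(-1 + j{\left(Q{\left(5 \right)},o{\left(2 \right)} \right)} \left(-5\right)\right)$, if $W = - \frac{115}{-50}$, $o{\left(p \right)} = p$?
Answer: $\frac{697}{10} \approx 69.7$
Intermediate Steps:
$W = \frac{23}{10}$ ($W = \left(-115\right) \left(- \frac{1}{50}\right) = \frac{23}{10} \approx 2.3$)
$j{\left(D,k \right)} = 9 - D - k$ ($j{\left(D,k \right)} = 9 - \left(D + k\right) = 9 - D - k$)
$95 + W \left(-1 + j{\left(Q{\left(5 \right)},o{\left(2 \right)} \right)} \left(-5\right)\right) = 95 + \frac{23 \left(-1 + \left(9 - 5 - 2\right) \left(-5\right)\right)}{10} = 95 + \frac{23 \left(-1 + 2 \left(-5\right)\right)}{10} = 95 + \frac{23 \left(-1 - 10\right)}{10} = 95 + \frac{23}{10} \left(-11\right) = 95 - \frac{253}{10} = \frac{697}{10}$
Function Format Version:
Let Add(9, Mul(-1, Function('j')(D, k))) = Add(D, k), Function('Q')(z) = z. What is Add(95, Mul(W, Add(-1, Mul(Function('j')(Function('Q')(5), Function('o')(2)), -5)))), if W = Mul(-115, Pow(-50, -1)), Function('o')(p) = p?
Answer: Rational(697, 10) ≈ 69.700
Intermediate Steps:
W = Rational(23, 10) (W = Mul(-115, Rational(-1, 50)) = Rational(23, 10) ≈ 2.3000)
Function('j')(D, k) = Add(9, Mul(-1, D), Mul(-1, k)) (Function('j')(D, k) = Add(9, Mul(-1, Add(D, k))) = Add(9, Add(Mul(-1, D), Mul(-1, k))) = Add(9, Mul(-1, D), Mul(-1, k)))
Add(95, Mul(W, Add(-1, Mul(Function('j')(Function('Q')(5), Function('o')(2)), -5)))) = Add(95, Mul(Rational(23, 10), Add(-1, Mul(Add(9, Mul(-1, 5), Mul(-1, 2)), -5)))) = Add(95, Mul(Rational(23, 10), Add(-1, Mul(Add(9, -5, -2), -5)))) = Add(95, Mul(Rational(23, 10), Add(-1, Mul(2, -5)))) = Add(95, Mul(Rational(23, 10), Add(-1, -10))) = Add(95, Mul(Rational(23, 10), -11)) = Add(95, Rational(-253, 10)) = Rational(697, 10)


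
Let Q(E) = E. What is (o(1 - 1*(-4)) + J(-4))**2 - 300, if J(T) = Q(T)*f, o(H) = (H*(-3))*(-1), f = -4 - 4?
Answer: 1909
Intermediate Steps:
f = -8
o(H) = 3*H (o(H) = -3*H*(-1) = 3*H)
J(T) = -8*T (J(T) = T*(-8) = -8*T)
(o(1 - 1*(-4)) + J(-4))**2 - 300 = (3*(1 - 1*(-4)) - 8*(-4))**2 - 300 = (3*(1 + 4) + 32)**2 - 300 = (3*5 + 32)**2 - 300 = (15 + 32)**2 - 300 = 47**2 - 300 = 2209 - 300 = 1909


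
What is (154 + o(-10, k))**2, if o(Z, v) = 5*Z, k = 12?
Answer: 10816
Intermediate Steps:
(154 + o(-10, k))**2 = (154 + 5*(-10))**2 = (154 - 50)**2 = 104**2 = 10816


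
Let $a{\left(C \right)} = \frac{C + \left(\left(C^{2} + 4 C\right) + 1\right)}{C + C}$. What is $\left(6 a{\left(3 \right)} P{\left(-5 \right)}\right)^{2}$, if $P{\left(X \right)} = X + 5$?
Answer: $0$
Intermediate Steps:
$P{\left(X \right)} = 5 + X$
$a{\left(C \right)} = \frac{1 + C^{2} + 5 C}{2 C}$ ($a{\left(C \right)} = \frac{C + \left(1 + C^{2} + 4 C\right)}{2 C} = \left(1 + C^{2} + 5 C\right) \frac{1}{2 C} = \frac{1 + C^{2} + 5 C}{2 C}$)
$\left(6 a{\left(3 \right)} P{\left(-5 \right)}\right)^{2} = \left(6 \frac{1 + 3 \left(5 + 3\right)}{2 \cdot 3} \left(5 - 5\right)\right)^{2} = \left(6 \cdot \frac{1}{2} \cdot \frac{1}{3} \left(1 + 3 \cdot 8\right) 0\right)^{2} = \left(6 \cdot \frac{1}{2} \cdot \frac{1}{3} \left(1 + 24\right) 0\right)^{2} = \left(6 \cdot \frac{1}{2} \cdot \frac{1}{3} \cdot 25 \cdot 0\right)^{2} = \left(6 \cdot \frac{25}{6} \cdot 0\right)^{2} = \left(25 \cdot 0\right)^{2} = 0^{2} = 0$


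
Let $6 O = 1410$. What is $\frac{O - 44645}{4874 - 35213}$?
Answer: $\frac{44410}{30339} \approx 1.4638$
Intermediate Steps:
$O = 235$ ($O = \frac{1}{6} \cdot 1410 = 235$)
$\frac{O - 44645}{4874 - 35213} = \frac{235 - 44645}{4874 - 35213} = - \frac{44410}{-30339} = \left(-44410\right) \left(- \frac{1}{30339}\right) = \frac{44410}{30339}$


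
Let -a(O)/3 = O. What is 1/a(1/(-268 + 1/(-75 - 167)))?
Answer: 21619/242 ≈ 89.335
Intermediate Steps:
a(O) = -3*O
1/a(1/(-268 + 1/(-75 - 167))) = 1/(-3/(-268 + 1/(-75 - 167))) = 1/(-3/(-268 + 1/(-242))) = 1/(-3/(-268 - 1/242)) = 1/(-3/(-64857/242)) = 1/(-3*(-242/64857)) = 1/(242/21619) = 21619/242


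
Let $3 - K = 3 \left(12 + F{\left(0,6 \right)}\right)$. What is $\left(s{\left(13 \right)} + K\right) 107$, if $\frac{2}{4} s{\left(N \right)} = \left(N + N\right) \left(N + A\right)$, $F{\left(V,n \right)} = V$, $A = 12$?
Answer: $135569$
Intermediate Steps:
$K = -33$ ($K = 3 - 3 \left(12 + 0\right) = 3 - 3 \cdot 12 = 3 - 36 = -33$)
$s{\left(N \right)} = 4 N \left(12 + N\right)$ ($s{\left(N \right)} = 2 \left(N + N\right) \left(N + 12\right) = 2 \cdot 2 N \left(12 + N\right) = 4 N \left(12 + N\right)$)
$\left(s{\left(13 \right)} + K\right) 107 = \left(4 \cdot 13 \left(12 + 13\right) - 33\right) 107 = \left(4 \cdot 13 \cdot 25 - 33\right) 107 = \left(1300 - 33\right) 107 = 1267 \cdot 107 = 135569$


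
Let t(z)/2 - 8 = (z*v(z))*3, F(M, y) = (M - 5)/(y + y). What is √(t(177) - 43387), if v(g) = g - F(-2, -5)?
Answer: 3*√399610/5 ≈ 379.29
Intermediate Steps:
F(M, y) = (-5 + M)/(2*y) (F(M, y) = (-5 + M)/((2*y)) = (-5 + M)*(1/(2*y)) = (-5 + M)/(2*y))
v(g) = -7/10 + g (v(g) = g - (-5 - 2)/(2*(-5)) = g - (-1)*(-7)/(2*5) = g - 1*7/10 = g - 7/10 = -7/10 + g)
t(z) = 16 + 6*z*(-7/10 + z) (t(z) = 16 + 2*((z*(-7/10 + z))*3) = 16 + 2*(3*z*(-7/10 + z)) = 16 + 6*z*(-7/10 + z))
√(t(177) - 43387) = √((16 + (⅗)*177*(-7 + 10*177)) - 43387) = √((16 + (⅗)*177*(-7 + 1770)) - 43387) = √((16 + (⅗)*177*1763) - 43387) = √((16 + 936153/5) - 43387) = √(936233/5 - 43387) = √(719298/5) = 3*√399610/5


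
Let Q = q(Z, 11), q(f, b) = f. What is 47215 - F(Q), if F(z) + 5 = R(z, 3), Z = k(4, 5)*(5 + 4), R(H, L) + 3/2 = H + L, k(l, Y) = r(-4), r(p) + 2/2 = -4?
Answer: 94527/2 ≈ 47264.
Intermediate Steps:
r(p) = -5 (r(p) = -1 - 4 = -5)
k(l, Y) = -5
R(H, L) = -3/2 + H + L (R(H, L) = -3/2 + (H + L) = -3/2 + H + L)
Z = -45 (Z = -5*(5 + 4) = -5*9 = -45)
Q = -45
F(z) = -7/2 + z (F(z) = -5 + (-3/2 + z + 3) = -5 + (3/2 + z) = -7/2 + z)
47215 - F(Q) = 47215 - (-7/2 - 45) = 47215 - 1*(-97/2) = 47215 + 97/2 = 94527/2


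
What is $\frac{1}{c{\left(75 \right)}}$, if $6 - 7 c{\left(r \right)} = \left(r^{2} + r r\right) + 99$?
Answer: $- \frac{7}{11343} \approx -0.00061712$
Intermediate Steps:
$c{\left(r \right)} = - \frac{93}{7} - \frac{2 r^{2}}{7}$ ($c{\left(r \right)} = \frac{6}{7} - \frac{\left(r^{2} + r r\right) + 99}{7} = \frac{6}{7} - \frac{\left(r^{2} + r^{2}\right) + 99}{7} = \frac{6}{7} - \frac{2 r^{2} + 99}{7} = \frac{6}{7} - \frac{99 + 2 r^{2}}{7} = \frac{6}{7} - \left(\frac{99}{7} + \frac{2 r^{2}}{7}\right) = - \frac{93}{7} - \frac{2 r^{2}}{7}$)
$\frac{1}{c{\left(75 \right)}} = \frac{1}{- \frac{93}{7} - \frac{2 \cdot 75^{2}}{7}} = \frac{1}{- \frac{93}{7} - \frac{11250}{7}} = \frac{1}{- \frac{11343}{7}} = - \frac{7}{11343}$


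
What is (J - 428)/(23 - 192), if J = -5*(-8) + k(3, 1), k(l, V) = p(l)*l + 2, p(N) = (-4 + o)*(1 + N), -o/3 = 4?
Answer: 578/169 ≈ 3.4201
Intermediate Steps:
o = -12 (o = -3*4 = -12)
p(N) = -16 - 16*N (p(N) = (-4 - 12)*(1 + N) = -16*(1 + N) = -16 - 16*N)
k(l, V) = 2 + l*(-16 - 16*l) (k(l, V) = (-16 - 16*l)*l + 2 = l*(-16 - 16*l) + 2 = 2 + l*(-16 - 16*l))
J = -150 (J = -5*(-8) + (2 - 16*3*(1 + 3)) = 40 + (2 - 16*3*4) = 40 + (2 - 192) = 40 - 190 = -150)
(J - 428)/(23 - 192) = (-150 - 428)/(23 - 192) = -578/(-169) = -578*(-1/169) = 578/169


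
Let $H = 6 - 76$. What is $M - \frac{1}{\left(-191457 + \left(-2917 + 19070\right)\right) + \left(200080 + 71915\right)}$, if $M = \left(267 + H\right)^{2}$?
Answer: $\frac{3752481018}{96691} \approx 38809.0$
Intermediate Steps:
$H = -70$
$M = 38809$ ($M = \left(267 - 70\right)^{2} = 197^{2} = 38809$)
$M - \frac{1}{\left(-191457 + \left(-2917 + 19070\right)\right) + \left(200080 + 71915\right)} = 38809 - \frac{1}{\left(-191457 + \left(-2917 + 19070\right)\right) + \left(200080 + 71915\right)} = 38809 - \frac{1}{\left(-191457 + 16153\right) + 271995} = 38809 - \frac{1}{-175304 + 271995} = 38809 - \frac{1}{96691} = \frac{3752481018}{96691}$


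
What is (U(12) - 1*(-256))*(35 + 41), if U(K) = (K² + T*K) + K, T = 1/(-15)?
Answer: 156256/5 ≈ 31251.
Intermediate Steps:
T = -1/15 ≈ -0.066667
U(K) = K² + 14*K/15 (U(K) = (K² - K/15) + K = K² + 14*K/15)
(U(12) - 1*(-256))*(35 + 41) = ((1/15)*12*(14 + 15*12) - 1*(-256))*(35 + 41) = ((1/15)*12*(14 + 180) + 256)*76 = ((1/15)*12*194 + 256)*76 = (776/5 + 256)*76 = (2056/5)*76 = 156256/5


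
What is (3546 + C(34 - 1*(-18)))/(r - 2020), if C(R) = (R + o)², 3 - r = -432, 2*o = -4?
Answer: -6046/1585 ≈ -3.8145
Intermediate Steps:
o = -2 (o = (½)*(-4) = -2)
r = 435 (r = 3 - 1*(-432) = 3 + 432 = 435)
C(R) = (-2 + R)² (C(R) = (R - 2)² = (-2 + R)²)
(3546 + C(34 - 1*(-18)))/(r - 2020) = (3546 + (-2 + (34 - 1*(-18)))²)/(435 - 2020) = (3546 + (-2 + (34 + 18))²)/(-1585) = (3546 + (-2 + 52)²)*(-1/1585) = (3546 + 50²)*(-1/1585) = (3546 + 2500)*(-1/1585) = 6046*(-1/1585) = -6046/1585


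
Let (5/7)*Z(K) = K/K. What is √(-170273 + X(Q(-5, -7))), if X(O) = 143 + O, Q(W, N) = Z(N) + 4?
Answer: I*√4253115/5 ≈ 412.46*I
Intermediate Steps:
Z(K) = 7/5 (Z(K) = 7*(K/K)/5 = (7/5)*1 = 7/5)
Q(W, N) = 27/5 (Q(W, N) = 7/5 + 4 = 27/5)
√(-170273 + X(Q(-5, -7))) = √(-170273 + (143 + 27/5)) = √(-170273 + 742/5) = √(-850623/5) = I*√4253115/5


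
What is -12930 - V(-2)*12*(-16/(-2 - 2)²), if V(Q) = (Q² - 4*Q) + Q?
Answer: -12810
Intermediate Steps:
V(Q) = Q² - 3*Q
-12930 - V(-2)*12*(-16/(-2 - 2)²) = -12930 - -2*(-3 - 2)*12*(-16/(-2 - 2)²) = -12930 - -2*(-5)*12*(-16/((-4)²)) = -12930 - 10*12*(-16/16) = -12930 - 120*(-16*1/16) = -12930 - 120*(-1) = -12930 - 1*(-120) = -12930 + 120 = -12810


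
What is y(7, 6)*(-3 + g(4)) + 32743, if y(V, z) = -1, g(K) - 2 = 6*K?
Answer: 32720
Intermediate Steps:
g(K) = 2 + 6*K
y(7, 6)*(-3 + g(4)) + 32743 = -(-3 + (2 + 6*4)) + 32743 = -(-3 + (2 + 24)) + 32743 = -(-3 + 26) + 32743 = -1*23 + 32743 = -23 + 32743 = 32720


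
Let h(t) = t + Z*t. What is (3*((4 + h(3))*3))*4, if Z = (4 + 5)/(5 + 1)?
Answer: 414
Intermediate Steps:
Z = 3/2 (Z = 9/6 = 9*(⅙) = 3/2 ≈ 1.5000)
h(t) = 5*t/2 (h(t) = t + 3*t/2 = 5*t/2)
(3*((4 + h(3))*3))*4 = (3*((4 + (5/2)*3)*3))*4 = (3*((4 + 15/2)*3))*4 = (3*((23/2)*3))*4 = (3*(69/2))*4 = (207/2)*4 = 414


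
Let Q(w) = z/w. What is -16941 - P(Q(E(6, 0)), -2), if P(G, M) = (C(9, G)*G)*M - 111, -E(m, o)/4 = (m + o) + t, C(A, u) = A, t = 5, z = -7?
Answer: -370197/22 ≈ -16827.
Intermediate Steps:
E(m, o) = -20 - 4*m - 4*o (E(m, o) = -4*((m + o) + 5) = -4*(5 + m + o) = -20 - 4*m - 4*o)
Q(w) = -7/w
P(G, M) = -111 + 9*G*M (P(G, M) = (9*G)*M - 111 = 9*G*M - 111 = -111 + 9*G*M)
-16941 - P(Q(E(6, 0)), -2) = -16941 - (-111 + 9*(-7/(-20 - 4*6 - 4*0))*(-2)) = -16941 - (-111 + 9*(-7/(-20 - 24 + 0))*(-2)) = -16941 - (-111 + 9*(-7/(-44))*(-2)) = -16941 - (-111 + 9*(-7*(-1/44))*(-2)) = -16941 - (-111 + 9*(7/44)*(-2)) = -16941 - (-111 - 63/22) = -16941 - 1*(-2505/22) = -16941 + 2505/22 = -370197/22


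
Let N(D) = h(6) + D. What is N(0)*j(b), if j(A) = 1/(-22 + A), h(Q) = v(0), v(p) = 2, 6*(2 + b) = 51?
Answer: -4/31 ≈ -0.12903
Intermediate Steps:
b = 13/2 (b = -2 + (1/6)*51 = -2 + 17/2 = 13/2 ≈ 6.5000)
h(Q) = 2
N(D) = 2 + D
N(0)*j(b) = (2 + 0)/(-22 + 13/2) = 2/(-31/2) = 2*(-2/31) = -4/31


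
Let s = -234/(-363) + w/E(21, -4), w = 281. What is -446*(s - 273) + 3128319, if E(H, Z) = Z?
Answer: 794031281/242 ≈ 3.2811e+6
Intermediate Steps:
s = -33689/484 (s = -234/(-363) + 281/(-4) = -234*(-1/363) + 281*(-1/4) = 78/121 - 281/4 = -33689/484 ≈ -69.605)
-446*(s - 273) + 3128319 = -446*(-33689/484 - 273) + 3128319 = -446*(-165821/484) + 3128319 = 36978083/242 + 3128319 = 794031281/242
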